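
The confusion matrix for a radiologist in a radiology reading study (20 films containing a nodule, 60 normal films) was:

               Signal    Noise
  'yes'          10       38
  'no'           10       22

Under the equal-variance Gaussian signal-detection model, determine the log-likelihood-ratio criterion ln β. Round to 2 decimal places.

ln β = 0.06

H = 10/20 = 0.5000
FA = 38/60 = 0.6333
z(H) = z(0.5000) = 0.000
z(FA) = z(0.6333) = 0.341
ln β = −½·[z(H)² − z(FA)²] = −0.5 × (0.000 − 0.116) = 0.058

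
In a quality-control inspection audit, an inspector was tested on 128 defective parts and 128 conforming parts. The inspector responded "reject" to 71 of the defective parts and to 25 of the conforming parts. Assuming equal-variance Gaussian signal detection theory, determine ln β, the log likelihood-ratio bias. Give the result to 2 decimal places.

ln β = 0.36

H = 71/128 = 0.5547
FA = 25/128 = 0.1953
z(0.5547) = 0.138, z(0.1953) = -0.859
ln β = −½·[z(H)² − z(FA)²] = −0.5 × (0.019 − 0.738) = 0.3595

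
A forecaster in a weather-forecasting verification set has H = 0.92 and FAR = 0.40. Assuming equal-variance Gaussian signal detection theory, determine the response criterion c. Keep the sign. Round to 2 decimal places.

z(0.92) = 1.405, z(0.40) = -0.253
c = −½·[z(H) + z(FA)] = −0.5 × (1.405 + (-0.253)) = -0.576
c < 0: the forecaster has a liberal response bias.

c = -0.58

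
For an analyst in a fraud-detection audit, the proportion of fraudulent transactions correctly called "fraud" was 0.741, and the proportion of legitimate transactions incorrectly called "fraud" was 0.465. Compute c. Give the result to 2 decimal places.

Φ⁻¹(H) = Φ⁻¹(0.741) = 0.6464
Φ⁻¹(FA) = Φ⁻¹(0.465) = -0.0878
c = −½·[z(H) + z(FA)] = −0.5 × (0.6464 + (-0.0878)) = -0.2793

c = -0.28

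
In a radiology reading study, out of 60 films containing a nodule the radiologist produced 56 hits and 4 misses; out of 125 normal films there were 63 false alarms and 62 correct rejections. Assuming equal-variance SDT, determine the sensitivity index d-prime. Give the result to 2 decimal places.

H = 56/60 = 0.9333
FA = 63/125 = 0.5040
z(H) = 1.501
z(FA) = 0.010
d' = z(H) − z(FA) = 1.501 − 0.010 = 1.491

d-prime = 1.49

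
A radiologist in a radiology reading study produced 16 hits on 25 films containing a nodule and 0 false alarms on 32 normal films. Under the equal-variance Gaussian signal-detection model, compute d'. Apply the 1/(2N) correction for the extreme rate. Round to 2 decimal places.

d' = 2.51

The false-alarm rate is 0/32 = 0, so apply the 1/(2N) correction: FA → 1/(2·32) = 0.01562.
z(H) = z(0.64000) = 0.358
z(FA) = z(0.01562) = -2.154
d' = 0.358 − (-2.154) = 2.512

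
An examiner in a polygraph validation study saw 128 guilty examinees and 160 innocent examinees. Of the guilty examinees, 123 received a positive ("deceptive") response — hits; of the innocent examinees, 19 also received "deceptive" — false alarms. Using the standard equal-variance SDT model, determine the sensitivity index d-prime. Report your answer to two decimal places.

d-prime = 2.94

H = 123/128 = 0.9609
FA = 19/160 = 0.1187
z(0.9609) = 1.7612, z(0.1187) = -1.1815
d' = z(H) − z(FA) = 1.7612 − (-1.1815) = 2.9427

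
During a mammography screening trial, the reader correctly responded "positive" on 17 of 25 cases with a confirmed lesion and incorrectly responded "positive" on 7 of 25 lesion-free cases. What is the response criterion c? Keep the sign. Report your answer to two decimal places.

H = 17/25 = 0.6800
FA = 7/25 = 0.2800
z(H) = 0.468
z(FA) = -0.583
c = −½·[z(H) + z(FA)] = −0.5 × (0.468 + (-0.583)) = 0.0575
c > 0: the reader has a conservative response bias.

c = 0.06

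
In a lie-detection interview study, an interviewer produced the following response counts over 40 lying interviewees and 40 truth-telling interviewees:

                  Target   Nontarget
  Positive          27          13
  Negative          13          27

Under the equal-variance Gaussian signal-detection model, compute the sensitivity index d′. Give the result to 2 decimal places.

H = 27/40 = 0.6750
FA = 13/40 = 0.3250
z(H) = 0.4538
z(FA) = -0.4538
d' = z(H) − z(FA) = 0.4538 − (-0.4538) = 0.9076

d′ = 0.91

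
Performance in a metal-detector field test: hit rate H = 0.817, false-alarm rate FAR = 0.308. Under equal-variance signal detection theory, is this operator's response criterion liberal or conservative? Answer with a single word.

z(H) = 0.904, z(FA) = -0.502
c = −½·(z(H) + z(FA)) = -0.201
c < 0 → liberal criterion (biased toward responding “yes”).

liberal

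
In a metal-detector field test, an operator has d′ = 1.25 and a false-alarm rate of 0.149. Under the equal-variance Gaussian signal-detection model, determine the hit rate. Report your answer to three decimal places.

hit rate = 0.583

z(false-alarm rate) = z(0.149) = -1.0407
z(H) = z(FA) + d' = -1.0407 + 1.25 = 0.2093
hit rate = Φ(0.2093) = 0.5829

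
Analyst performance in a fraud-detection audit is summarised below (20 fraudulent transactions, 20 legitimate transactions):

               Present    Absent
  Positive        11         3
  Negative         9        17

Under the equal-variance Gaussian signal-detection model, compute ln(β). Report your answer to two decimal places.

ln β = 0.53

H = 11/20 = 0.5500
FA = 3/20 = 0.1500
z(0.5500) = 0.126, z(0.1500) = -1.036
ln β = −½·[z(H)² − z(FA)²] = −0.5 × (0.016 − 1.073) = 0.5285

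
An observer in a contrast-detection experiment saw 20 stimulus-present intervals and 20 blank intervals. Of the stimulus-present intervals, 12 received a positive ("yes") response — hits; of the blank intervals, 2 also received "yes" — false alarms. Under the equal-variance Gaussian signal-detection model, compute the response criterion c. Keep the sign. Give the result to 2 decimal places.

H = 12/20 = 0.6000
FA = 2/20 = 0.1000
z(0.6000) = 0.253, z(0.1000) = -1.282
c = −½·[z(H) + z(FA)] = −0.5 × (0.253 + (-1.282)) = 0.5145

c = 0.51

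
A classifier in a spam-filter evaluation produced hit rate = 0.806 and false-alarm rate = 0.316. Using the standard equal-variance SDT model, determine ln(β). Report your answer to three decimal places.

ln β = -0.258

z(H) = 0.8633
z(FA) = -0.4789
ln β = −½·[z(H)² − z(FA)²] = −0.5 × (0.7453 − 0.2293) = -0.2580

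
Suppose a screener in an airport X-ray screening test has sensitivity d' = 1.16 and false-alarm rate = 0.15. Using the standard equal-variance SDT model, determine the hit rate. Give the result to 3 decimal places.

z(false-alarm rate) = z(0.15) = -1.0364
z(H) = z(FA) + d' = -1.0364 + 1.16 = 0.1236
hit rate = Φ(0.1236) = 0.5492

hit rate = 0.549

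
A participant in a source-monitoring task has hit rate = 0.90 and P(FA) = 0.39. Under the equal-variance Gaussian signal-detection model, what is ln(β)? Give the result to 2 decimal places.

ln β = -0.78

z(H) = 1.282
z(FA) = -0.279
ln β = −½·[z(H)² − z(FA)²] = −0.5 × (1.644 − 0.078) = -0.783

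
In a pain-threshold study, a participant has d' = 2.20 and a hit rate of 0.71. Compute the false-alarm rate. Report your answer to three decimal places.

z(hit rate) = z(0.71) = 0.5534
z(FA) = z(H) − d' = 0.5534 − 2.20 = -1.6466
false-alarm rate = Φ(-1.6466) = 0.0498

false-alarm rate = 0.050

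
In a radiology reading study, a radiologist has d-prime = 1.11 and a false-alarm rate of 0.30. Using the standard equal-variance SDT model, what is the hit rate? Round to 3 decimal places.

z(false-alarm rate) = z(0.30) = -0.5244
z(H) = z(FA) + d' = -0.5244 + 1.11 = 0.5856
hit rate = Φ(0.5856) = 0.7209

hit rate = 0.721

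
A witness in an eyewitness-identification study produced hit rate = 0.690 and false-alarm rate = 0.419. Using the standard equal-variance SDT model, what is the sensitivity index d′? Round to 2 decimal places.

z(0.690) = 0.496, z(0.419) = -0.204
d' = z(H) − z(FA) = 0.496 − (-0.204) = 0.700

d′ = 0.70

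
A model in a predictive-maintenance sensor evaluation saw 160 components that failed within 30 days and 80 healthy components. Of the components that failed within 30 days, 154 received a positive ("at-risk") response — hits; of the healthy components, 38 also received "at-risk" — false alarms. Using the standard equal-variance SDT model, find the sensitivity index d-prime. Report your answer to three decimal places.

H = 154/160 = 0.9625
FA = 38/80 = 0.4750
z(0.9625) = 1.7805, z(0.4750) = -0.0627
d' = z(H) − z(FA) = 1.7805 − (-0.0627) = 1.8432

d-prime = 1.843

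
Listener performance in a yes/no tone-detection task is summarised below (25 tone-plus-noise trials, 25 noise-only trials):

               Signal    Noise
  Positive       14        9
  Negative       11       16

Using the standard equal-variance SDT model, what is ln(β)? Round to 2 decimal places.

H = 14/25 = 0.5600
FA = 9/25 = 0.3600
z(H) = z(0.5600) = 0.151
z(FA) = z(0.3600) = -0.358
ln β = −½·[z(H)² − z(FA)²] = −0.5 × (0.023 − 0.128) = 0.0525

ln β = 0.05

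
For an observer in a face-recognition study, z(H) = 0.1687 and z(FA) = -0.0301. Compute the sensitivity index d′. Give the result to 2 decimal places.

d' = z(H) − z(FA) = 0.1687 − (-0.0301) = 0.1988

d′ = 0.20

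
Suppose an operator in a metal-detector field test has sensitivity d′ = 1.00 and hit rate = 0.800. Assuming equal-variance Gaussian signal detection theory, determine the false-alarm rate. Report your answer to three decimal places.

z(hit rate) = z(0.800) = 0.8416
z(FA) = z(H) − d' = 0.8416 − 1.00 = -0.1584
false-alarm rate = Φ(-0.1584) = 0.4371

false-alarm rate = 0.437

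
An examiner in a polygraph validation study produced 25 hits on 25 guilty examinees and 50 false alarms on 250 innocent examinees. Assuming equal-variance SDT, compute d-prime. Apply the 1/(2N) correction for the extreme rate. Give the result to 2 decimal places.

d-prime = 2.90

The hit rate is 25/25 = 1, so apply the 1/(2N) correction: H → 1 − 1/(2·25) = 0.98000.
z(H) = z(0.98000) = 2.054
z(FA) = z(0.20000) = -0.842
d' = 2.054 − (-0.842) = 2.896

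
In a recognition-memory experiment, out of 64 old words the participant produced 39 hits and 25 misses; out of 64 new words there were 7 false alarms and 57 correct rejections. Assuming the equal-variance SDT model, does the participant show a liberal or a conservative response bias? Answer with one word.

conservative

z(H) = 0.278, z(FA) = -1.230
c = −½·(z(H) + z(FA)) = 0.476
c > 0 → conservative criterion (biased toward responding “no”).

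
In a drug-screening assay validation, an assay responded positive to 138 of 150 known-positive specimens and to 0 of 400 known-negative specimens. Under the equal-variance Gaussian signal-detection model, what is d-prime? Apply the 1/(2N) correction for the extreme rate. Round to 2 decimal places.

d-prime = 4.43

The false-alarm rate is 0/400 = 0, so apply the 1/(2N) correction: FA → 1/(2·400) = 0.00125.
z(H) = z(0.92000) = 1.405
z(FA) = z(0.00125) = -3.023
d' = 1.405 − (-3.023) = 4.428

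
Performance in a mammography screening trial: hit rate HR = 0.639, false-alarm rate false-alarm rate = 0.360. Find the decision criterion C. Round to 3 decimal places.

C = 0.001

z(H) = 0.3558
z(FA) = -0.3585
c = −½·[z(H) + z(FA)] = −0.5 × (0.3558 + (-0.3585)) = 0.00135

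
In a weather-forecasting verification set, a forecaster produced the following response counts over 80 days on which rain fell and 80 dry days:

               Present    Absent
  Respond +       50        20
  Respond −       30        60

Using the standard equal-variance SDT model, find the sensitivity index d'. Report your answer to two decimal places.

d' = 0.99

H = 50/80 = 0.6250
FA = 20/80 = 0.2500
z(H) = 0.319
z(FA) = -0.674
d' = z(H) − z(FA) = 0.319 − (-0.674) = 0.993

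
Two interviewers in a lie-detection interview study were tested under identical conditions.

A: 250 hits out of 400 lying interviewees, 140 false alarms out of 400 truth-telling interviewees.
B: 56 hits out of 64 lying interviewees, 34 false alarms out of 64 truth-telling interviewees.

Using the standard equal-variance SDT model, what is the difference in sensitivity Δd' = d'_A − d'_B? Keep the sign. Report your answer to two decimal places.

Δd' = -0.37

A: z(0.6250) = 0.319, z(0.3500) = -0.385, d' = 0.704
B: z(0.8750) = 1.150, z(0.5312) = 0.078, d' = 1.072
Δd' = d'_A − d'_B = 0.704 − 1.072 = -0.368
B has the higher sensitivity.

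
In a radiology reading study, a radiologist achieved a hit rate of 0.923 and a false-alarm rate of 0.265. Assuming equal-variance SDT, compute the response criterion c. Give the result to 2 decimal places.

c = -0.40

z(H) = z(0.923) = 1.426
z(FA) = z(0.265) = -0.628
c = −½·[z(H) + z(FA)] = −0.5 × (1.426 + (-0.628)) = -0.399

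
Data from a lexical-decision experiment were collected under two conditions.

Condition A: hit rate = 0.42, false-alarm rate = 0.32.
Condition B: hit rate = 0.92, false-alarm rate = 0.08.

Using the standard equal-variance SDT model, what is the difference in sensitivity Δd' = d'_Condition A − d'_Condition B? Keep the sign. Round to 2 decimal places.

Δd' = -2.54

Condition A: z(0.42) = -0.202, z(0.32) = -0.468, d' = 0.266
Condition B: z(0.92) = 1.405, z(0.08) = -1.405, d' = 2.810
Δd' = d'_Condition A − d'_Condition B = 0.266 − 2.810 = -2.544
Condition B has the higher sensitivity.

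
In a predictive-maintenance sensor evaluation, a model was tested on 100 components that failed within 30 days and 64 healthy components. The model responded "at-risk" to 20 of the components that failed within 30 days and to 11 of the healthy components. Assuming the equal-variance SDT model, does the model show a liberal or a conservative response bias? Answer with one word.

conservative

z(H) = -0.842, z(FA) = -0.947
c = −½·(z(H) + z(FA)) = 0.8945
c > 0 → conservative criterion (biased toward responding “no”).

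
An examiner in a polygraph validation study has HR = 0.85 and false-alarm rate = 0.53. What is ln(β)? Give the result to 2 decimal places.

ln β = -0.53

z(H) = 1.036
z(FA) = 0.075
ln β = −½·[z(H)² − z(FA)²] = −0.5 × (1.073 − 0.006) = -0.5335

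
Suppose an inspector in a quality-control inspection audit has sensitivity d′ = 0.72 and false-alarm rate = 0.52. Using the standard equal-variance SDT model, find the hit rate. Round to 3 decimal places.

z(false-alarm rate) = z(0.52) = 0.0502
z(H) = z(FA) + d' = 0.0502 + 0.72 = 0.7702
hit rate = Φ(0.7702) = 0.7794

hit rate = 0.779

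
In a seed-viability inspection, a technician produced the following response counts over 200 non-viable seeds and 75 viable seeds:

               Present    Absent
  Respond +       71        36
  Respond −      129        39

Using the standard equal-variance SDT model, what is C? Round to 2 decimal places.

H = 71/200 = 0.3550
FA = 36/75 = 0.4800
Φ⁻¹(H) = Φ⁻¹(0.3550) = -0.372
Φ⁻¹(FA) = Φ⁻¹(0.4800) = -0.050
c = −½·[z(H) + z(FA)] = −0.5 × (-0.372 + (-0.050)) = 0.211

C = 0.21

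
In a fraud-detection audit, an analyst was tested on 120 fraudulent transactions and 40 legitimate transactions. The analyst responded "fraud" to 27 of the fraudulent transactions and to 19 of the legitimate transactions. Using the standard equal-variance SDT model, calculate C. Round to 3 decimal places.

H = 27/120 = 0.2250
FA = 19/40 = 0.4750
Φ⁻¹(H) = Φ⁻¹(0.2250) = -0.7554
Φ⁻¹(FA) = Φ⁻¹(0.4750) = -0.0627
c = −½·[z(H) + z(FA)] = −0.5 × (-0.7554 + (-0.0627)) = 0.40905

C = 0.409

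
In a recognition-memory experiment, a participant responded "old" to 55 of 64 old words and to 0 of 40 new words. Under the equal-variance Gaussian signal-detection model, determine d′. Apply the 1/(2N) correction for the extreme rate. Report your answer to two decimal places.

The false-alarm rate is 0/40 = 0, so apply the 1/(2N) correction: FA → 1/(2·40) = 0.01250.
z(H) = z(0.85938) = 1.078
z(FA) = z(0.01250) = -2.241
d' = 1.078 − (-2.241) = 3.319

d′ = 3.32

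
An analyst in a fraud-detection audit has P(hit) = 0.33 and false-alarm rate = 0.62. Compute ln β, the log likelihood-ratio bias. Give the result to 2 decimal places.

ln β = -0.05

z(H) = z(0.33) = -0.440
z(FA) = z(0.62) = 0.305
ln β = −½·[z(H)² − z(FA)²] = −0.5 × (0.194 − 0.093) = -0.0505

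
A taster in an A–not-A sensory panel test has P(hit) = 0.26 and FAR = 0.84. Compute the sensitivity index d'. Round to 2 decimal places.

d' = -1.64

Φ⁻¹(H) = Φ⁻¹(0.26) = -0.6433
Φ⁻¹(FA) = Φ⁻¹(0.84) = 0.9945
d' = z(H) − z(FA) = -0.6433 − 0.9945 = -1.6378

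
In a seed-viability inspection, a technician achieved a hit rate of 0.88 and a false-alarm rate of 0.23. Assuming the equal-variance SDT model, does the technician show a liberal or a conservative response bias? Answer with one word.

z(H) = 1.175, z(FA) = -0.739
c = −½·(z(H) + z(FA)) = -0.218
c < 0 → liberal criterion (biased toward responding “yes”).

liberal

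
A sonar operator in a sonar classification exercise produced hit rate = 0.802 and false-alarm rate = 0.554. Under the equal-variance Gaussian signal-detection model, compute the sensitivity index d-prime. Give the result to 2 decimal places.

d-prime = 0.71

z(H) = z(0.802) = 0.8488
z(FA) = z(0.554) = 0.1358
d' = z(H) − z(FA) = 0.8488 − 0.1358 = 0.7130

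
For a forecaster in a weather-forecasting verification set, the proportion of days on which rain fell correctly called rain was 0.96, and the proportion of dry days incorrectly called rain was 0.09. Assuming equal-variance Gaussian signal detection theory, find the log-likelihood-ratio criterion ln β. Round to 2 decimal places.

z(0.96) = 1.751, z(0.09) = -1.341
ln β = −½·[z(H)² − z(FA)²] = −0.5 × (3.066 − 1.798) = -0.634

ln β = -0.63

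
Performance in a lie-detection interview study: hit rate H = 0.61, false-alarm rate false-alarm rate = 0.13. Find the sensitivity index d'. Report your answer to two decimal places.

Φ⁻¹(H) = Φ⁻¹(0.61) = 0.279
Φ⁻¹(FA) = Φ⁻¹(0.13) = -1.126
d' = z(H) − z(FA) = 0.279 − (-1.126) = 1.405

d' = 1.41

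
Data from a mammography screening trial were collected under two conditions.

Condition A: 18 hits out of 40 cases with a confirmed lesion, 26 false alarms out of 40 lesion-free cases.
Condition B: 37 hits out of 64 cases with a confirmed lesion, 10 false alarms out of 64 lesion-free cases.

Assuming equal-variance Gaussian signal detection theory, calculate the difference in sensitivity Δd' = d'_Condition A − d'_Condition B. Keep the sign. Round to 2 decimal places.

Δd' = -1.72

Condition A: z(0.4500) = -0.126, z(0.6500) = 0.385, d' = -0.511
Condition B: z(0.5781) = 0.197, z(0.1562) = -1.010, d' = 1.207
Δd' = d'_Condition A − d'_Condition B = -0.511 − 1.207 = -1.718
Condition B has the higher sensitivity.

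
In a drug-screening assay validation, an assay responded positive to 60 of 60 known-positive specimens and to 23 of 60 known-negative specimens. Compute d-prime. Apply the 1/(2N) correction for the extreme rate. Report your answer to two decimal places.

d-prime = 2.69

The hit rate is 60/60 = 1, so apply the 1/(2N) correction: H → 1 − 1/(2·60) = 0.99167.
z(H) = z(0.99167) = 2.394
z(FA) = z(0.38333) = -0.297
d' = 2.394 − (-0.297) = 2.691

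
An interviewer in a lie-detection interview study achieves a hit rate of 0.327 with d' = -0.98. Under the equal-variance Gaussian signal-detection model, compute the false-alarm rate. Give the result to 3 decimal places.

false-alarm rate = 0.703

z(hit rate) = z(0.327) = -0.4482
z(FA) = z(H) − d' = -0.4482 − (-0.98) = 0.5318
false-alarm rate = Φ(0.5318) = 0.7026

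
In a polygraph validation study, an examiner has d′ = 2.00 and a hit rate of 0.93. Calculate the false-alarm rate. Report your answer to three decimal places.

z(hit rate) = z(0.93) = 1.4758
z(FA) = z(H) − d' = 1.4758 − 2.00 = -0.5242
false-alarm rate = Φ(-0.5242) = 0.3001

false-alarm rate = 0.300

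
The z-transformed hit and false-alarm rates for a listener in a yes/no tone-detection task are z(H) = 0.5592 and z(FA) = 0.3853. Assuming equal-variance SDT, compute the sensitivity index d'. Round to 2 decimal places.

d' = z(H) − z(FA) = 0.5592 − 0.3853 = 0.1739

d' = 0.17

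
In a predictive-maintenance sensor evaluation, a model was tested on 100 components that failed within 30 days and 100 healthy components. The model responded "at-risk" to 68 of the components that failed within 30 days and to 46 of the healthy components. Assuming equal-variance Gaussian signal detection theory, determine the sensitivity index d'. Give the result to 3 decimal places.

H = 68/100 = 0.6800
FA = 46/100 = 0.4600
z(H) = z(0.6800) = 0.4677
z(FA) = z(0.4600) = -0.1004
d' = z(H) − z(FA) = 0.4677 − (-0.1004) = 0.5681

d' = 0.568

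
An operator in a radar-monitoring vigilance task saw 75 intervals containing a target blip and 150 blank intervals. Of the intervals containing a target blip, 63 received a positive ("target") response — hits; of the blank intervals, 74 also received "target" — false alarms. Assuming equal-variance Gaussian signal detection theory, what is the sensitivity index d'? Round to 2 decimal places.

d' = 1.01

H = 63/75 = 0.8400
FA = 74/150 = 0.4933
Φ⁻¹(H) = Φ⁻¹(0.8400) = 0.9945
Φ⁻¹(FA) = Φ⁻¹(0.4933) = -0.0168
d' = z(H) − z(FA) = 0.9945 − (-0.0168) = 1.0113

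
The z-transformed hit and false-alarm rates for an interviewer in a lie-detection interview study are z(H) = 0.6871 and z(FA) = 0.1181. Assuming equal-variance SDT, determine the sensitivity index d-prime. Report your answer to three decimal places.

d' = z(H) − z(FA) = 0.6871 − 0.1181 = 0.5690

d-prime = 0.569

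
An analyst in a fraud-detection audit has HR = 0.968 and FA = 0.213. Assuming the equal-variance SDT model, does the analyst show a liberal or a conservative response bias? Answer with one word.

z(H) = 1.852, z(FA) = -0.796
c = −½·(z(H) + z(FA)) = -0.528
c < 0 → liberal criterion (biased toward responding “yes”).

liberal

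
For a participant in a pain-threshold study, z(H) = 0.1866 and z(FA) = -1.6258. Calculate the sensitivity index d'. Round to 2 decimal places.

d' = 1.81

d' = z(H) − z(FA) = 0.1866 − (-1.6258) = 1.8124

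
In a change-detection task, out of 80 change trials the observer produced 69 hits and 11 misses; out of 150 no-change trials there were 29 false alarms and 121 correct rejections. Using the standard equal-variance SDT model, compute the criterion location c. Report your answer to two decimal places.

c = -0.11

H = 69/80 = 0.8625
FA = 29/150 = 0.1933
Φ⁻¹(H) = Φ⁻¹(0.8625) = 1.092
Φ⁻¹(FA) = Φ⁻¹(0.1933) = -0.866
c = −½·[z(H) + z(FA)] = −0.5 × (1.092 + (-0.866)) = -0.113
c < 0: the observer has a liberal response bias.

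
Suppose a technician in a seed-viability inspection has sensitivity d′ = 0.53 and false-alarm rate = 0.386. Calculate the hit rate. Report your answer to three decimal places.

hit rate = 0.595

z(false-alarm rate) = z(0.386) = -0.2898
z(H) = z(FA) + d' = -0.2898 + 0.53 = 0.2402
hit rate = Φ(0.2402) = 0.5949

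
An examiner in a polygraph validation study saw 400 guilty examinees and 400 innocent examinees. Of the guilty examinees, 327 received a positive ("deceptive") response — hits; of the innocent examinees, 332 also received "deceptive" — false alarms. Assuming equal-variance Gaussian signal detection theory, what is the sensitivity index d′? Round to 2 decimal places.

H = 327/400 = 0.8175
FA = 332/400 = 0.8300
Φ⁻¹(H) = Φ⁻¹(0.8175) = 0.906
Φ⁻¹(FA) = Φ⁻¹(0.8300) = 0.954
d' = z(H) − z(FA) = 0.906 − 0.954 = -0.048

d′ = -0.05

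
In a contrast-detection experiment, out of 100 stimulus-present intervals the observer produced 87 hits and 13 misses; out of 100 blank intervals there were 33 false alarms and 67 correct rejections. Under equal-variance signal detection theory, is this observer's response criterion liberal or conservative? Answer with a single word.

liberal

z(H) = 1.126, z(FA) = -0.440
c = −½·(z(H) + z(FA)) = -0.343
c < 0 → liberal criterion (biased toward responding “yes”).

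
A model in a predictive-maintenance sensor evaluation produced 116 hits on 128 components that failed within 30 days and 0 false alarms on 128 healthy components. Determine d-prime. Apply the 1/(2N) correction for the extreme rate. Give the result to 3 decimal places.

d-prime = 3.978

The false-alarm rate is 0/128 = 0, so apply the 1/(2N) correction: FA → 1/(2·128) = 0.00391.
z(H) = z(0.90625) = 1.3180
z(FA) = z(0.00391) = -2.6597
d' = 1.3180 − (-2.6597) = 3.9777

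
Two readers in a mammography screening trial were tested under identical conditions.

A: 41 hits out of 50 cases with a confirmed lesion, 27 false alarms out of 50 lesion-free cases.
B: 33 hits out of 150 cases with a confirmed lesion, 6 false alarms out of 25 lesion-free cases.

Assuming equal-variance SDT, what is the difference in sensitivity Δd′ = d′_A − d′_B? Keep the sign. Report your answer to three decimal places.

A: z(0.8200) = 0.9154, z(0.5400) = 0.1004, d' = 0.8150
B: z(0.2200) = -0.7722, z(0.2400) = -0.7063, d' = -0.0659
Δd' = d'_A − d'_B = 0.8150 − (-0.0659) = 0.8809
A has the higher sensitivity.

Δd′ = 0.881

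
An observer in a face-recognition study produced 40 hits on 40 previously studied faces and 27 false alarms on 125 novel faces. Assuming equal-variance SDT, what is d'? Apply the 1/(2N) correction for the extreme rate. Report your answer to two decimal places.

The hit rate is 40/40 = 1, so apply the 1/(2N) correction: H → 1 − 1/(2·40) = 0.98750.
z(H) = z(0.98750) = 2.241
z(FA) = z(0.21600) = -0.786
d' = 2.241 − (-0.786) = 3.027

d' = 3.03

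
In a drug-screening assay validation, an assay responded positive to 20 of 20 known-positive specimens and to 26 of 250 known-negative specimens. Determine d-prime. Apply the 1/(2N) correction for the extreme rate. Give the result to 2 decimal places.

The hit rate is 20/20 = 1, so apply the 1/(2N) correction: H → 1 − 1/(2·20) = 0.97500.
z(H) = z(0.97500) = 1.960
z(FA) = z(0.10400) = -1.259
d' = 1.960 − (-1.259) = 3.219

d-prime = 3.22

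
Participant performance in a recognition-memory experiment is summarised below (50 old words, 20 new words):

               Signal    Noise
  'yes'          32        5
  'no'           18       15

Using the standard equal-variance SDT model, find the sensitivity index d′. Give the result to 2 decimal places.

d′ = 1.03

H = 32/50 = 0.6400
FA = 5/20 = 0.2500
Φ⁻¹(H) = Φ⁻¹(0.6400) = 0.358
Φ⁻¹(FA) = Φ⁻¹(0.2500) = -0.674
d' = z(H) − z(FA) = 0.358 − (-0.674) = 1.032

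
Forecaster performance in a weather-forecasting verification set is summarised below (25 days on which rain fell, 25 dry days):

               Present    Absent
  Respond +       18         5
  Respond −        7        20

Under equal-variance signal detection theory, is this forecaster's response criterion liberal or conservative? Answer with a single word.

conservative

z(H) = 0.583, z(FA) = -0.842
c = −½·(z(H) + z(FA)) = 0.1295
c > 0 → conservative criterion (biased toward responding “no”).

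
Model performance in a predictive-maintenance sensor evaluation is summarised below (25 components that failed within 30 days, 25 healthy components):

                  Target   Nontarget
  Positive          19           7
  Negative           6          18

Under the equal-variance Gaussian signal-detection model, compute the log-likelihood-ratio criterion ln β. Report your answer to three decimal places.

H = 19/25 = 0.7600
FA = 7/25 = 0.2800
z(H) = z(0.7600) = 0.7063
z(FA) = z(0.2800) = -0.5828
ln β = −½·[z(H)² − z(FA)²] = −0.5 × (0.4989 − 0.3397) = -0.0796

ln β = -0.080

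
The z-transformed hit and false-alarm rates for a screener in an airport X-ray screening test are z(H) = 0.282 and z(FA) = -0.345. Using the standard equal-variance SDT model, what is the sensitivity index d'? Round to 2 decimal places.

d' = 0.63

d' = z(H) − z(FA) = 0.282 − (-0.345) = 0.627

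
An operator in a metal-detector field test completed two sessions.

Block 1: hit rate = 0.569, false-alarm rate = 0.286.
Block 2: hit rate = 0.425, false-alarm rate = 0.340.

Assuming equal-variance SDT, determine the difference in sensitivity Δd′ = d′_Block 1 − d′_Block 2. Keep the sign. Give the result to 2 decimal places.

Block 1: z(0.569) = 0.174, z(0.286) = -0.565, d' = 0.739
Block 2: z(0.425) = -0.189, z(0.340) = -0.412, d' = 0.223
Δd' = d'_Block 1 − d'_Block 2 = 0.739 − 0.223 = 0.516
Block 1 has the higher sensitivity.

Δd′ = 0.52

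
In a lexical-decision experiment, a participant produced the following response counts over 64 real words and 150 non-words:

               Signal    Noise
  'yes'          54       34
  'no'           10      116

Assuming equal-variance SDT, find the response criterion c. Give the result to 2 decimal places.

c = -0.13

H = 54/64 = 0.8438
FA = 34/150 = 0.2267
z(H) = z(0.8438) = 1.0102
z(FA) = z(0.2267) = -0.7498
c = −½·[z(H) + z(FA)] = −0.5 × (1.0102 + (-0.7498)) = -0.1302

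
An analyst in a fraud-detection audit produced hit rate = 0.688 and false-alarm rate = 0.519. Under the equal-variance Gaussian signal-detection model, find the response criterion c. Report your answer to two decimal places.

z(H) = 0.490
z(FA) = 0.048
c = −½·[z(H) + z(FA)] = −0.5 × (0.490 + 0.048) = -0.269
c < 0: the analyst has a liberal response bias.

c = -0.27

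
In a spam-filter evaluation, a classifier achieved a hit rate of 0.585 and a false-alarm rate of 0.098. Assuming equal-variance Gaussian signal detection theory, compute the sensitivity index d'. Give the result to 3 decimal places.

d' = 1.508

z(0.585) = 0.2147, z(0.098) = -1.2930
d' = z(H) − z(FA) = 0.2147 − (-1.2930) = 1.5077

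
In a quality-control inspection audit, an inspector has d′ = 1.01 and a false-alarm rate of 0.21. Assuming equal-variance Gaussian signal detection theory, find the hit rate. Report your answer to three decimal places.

z(false-alarm rate) = z(0.21) = -0.8064
z(H) = z(FA) + d' = -0.8064 + 1.01 = 0.2036
hit rate = Φ(0.2036) = 0.5807

hit rate = 0.581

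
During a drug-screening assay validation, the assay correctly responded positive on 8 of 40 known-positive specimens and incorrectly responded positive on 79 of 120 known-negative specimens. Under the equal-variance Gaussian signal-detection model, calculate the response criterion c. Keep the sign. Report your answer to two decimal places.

c = 0.22

H = 8/40 = 0.2000
FA = 79/120 = 0.6583
Φ⁻¹(0.2000) = -0.842, Φ⁻¹(0.6583) = 0.408
c = −½·[z(H) + z(FA)] = −0.5 × (-0.842 + 0.408) = 0.217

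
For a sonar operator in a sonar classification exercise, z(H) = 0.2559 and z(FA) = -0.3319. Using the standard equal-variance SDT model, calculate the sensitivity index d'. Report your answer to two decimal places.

d' = 0.59

d' = z(H) − z(FA) = 0.2559 − (-0.3319) = 0.5878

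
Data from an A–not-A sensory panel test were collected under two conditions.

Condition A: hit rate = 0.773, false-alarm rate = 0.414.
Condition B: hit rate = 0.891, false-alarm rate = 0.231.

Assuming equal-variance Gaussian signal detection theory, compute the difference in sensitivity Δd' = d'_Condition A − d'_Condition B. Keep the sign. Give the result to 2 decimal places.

Δd' = -1.00

Condition A: z(0.773) = 0.749, z(0.414) = -0.217, d' = 0.966
Condition B: z(0.891) = 1.232, z(0.231) = -0.736, d' = 1.968
Δd' = d'_Condition A − d'_Condition B = 0.966 − 1.968 = -1.002
Condition B has the higher sensitivity.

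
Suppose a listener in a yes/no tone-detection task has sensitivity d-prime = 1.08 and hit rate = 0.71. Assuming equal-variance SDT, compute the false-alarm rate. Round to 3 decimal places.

z(hit rate) = z(0.71) = 0.5534
z(FA) = z(H) − d' = 0.5534 − 1.08 = -0.5266
false-alarm rate = Φ(-0.5266) = 0.2992

false-alarm rate = 0.299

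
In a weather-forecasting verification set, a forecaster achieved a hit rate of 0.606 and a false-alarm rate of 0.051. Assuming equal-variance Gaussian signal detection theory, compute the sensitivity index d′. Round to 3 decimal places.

z(H) = z(0.606) = 0.2689
z(FA) = z(0.051) = -1.6352
d' = z(H) − z(FA) = 0.2689 − (-1.6352) = 1.9041

d′ = 1.904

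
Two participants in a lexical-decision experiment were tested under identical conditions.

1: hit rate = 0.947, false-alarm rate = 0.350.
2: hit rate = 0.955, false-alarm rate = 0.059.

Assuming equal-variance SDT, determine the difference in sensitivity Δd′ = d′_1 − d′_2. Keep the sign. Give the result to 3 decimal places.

1: z(0.947) = 1.6164, z(0.350) = -0.3853, d' = 2.0017
2: z(0.955) = 1.6954, z(0.059) = -1.5632, d' = 3.2586
Δd' = d'_1 − d'_2 = 2.0017 − 3.2586 = -1.2569
2 has the higher sensitivity.

Δd′ = -1.257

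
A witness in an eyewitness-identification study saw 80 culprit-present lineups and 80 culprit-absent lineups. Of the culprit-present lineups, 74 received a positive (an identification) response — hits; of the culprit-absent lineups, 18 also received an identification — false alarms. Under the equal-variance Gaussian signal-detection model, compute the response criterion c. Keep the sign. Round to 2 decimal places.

c = -0.34

H = 74/80 = 0.9250
FA = 18/80 = 0.2250
Φ⁻¹(H) = Φ⁻¹(0.9250) = 1.4395
Φ⁻¹(FA) = Φ⁻¹(0.2250) = -0.7554
c = −½·[z(H) + z(FA)] = −0.5 × (1.4395 + (-0.7554)) = -0.34205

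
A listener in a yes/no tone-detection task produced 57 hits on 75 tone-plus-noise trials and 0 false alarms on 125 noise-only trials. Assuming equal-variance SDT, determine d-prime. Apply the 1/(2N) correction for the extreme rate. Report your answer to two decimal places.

The false-alarm rate is 0/125 = 0, so apply the 1/(2N) correction: FA → 1/(2·125) = 0.00400.
z(H) = z(0.76000) = 0.706
z(FA) = z(0.00400) = -2.652
d' = 0.706 − (-2.652) = 3.358

d-prime = 3.36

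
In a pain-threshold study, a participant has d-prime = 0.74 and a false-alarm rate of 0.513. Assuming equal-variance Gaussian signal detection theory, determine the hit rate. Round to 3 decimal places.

z(false-alarm rate) = z(0.513) = 0.0326
z(H) = z(FA) + d' = 0.0326 + 0.74 = 0.7726
hit rate = Φ(0.7726) = 0.7801

hit rate = 0.780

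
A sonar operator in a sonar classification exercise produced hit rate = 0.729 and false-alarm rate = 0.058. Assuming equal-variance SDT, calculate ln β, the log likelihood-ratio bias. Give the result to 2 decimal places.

z(H) = 0.610
z(FA) = -1.572
ln β = −½·[z(H)² − z(FA)²] = −0.5 × (0.372 − 2.471) = 1.0495

ln β = 1.05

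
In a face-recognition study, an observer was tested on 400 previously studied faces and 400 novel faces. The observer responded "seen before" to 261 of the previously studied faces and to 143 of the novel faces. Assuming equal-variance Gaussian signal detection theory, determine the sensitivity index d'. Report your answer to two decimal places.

H = 261/400 = 0.6525
FA = 143/400 = 0.3575
Φ⁻¹(H) = Φ⁻¹(0.6525) = 0.392
Φ⁻¹(FA) = Φ⁻¹(0.3575) = -0.365
d' = z(H) − z(FA) = 0.392 − (-0.365) = 0.757

d' = 0.76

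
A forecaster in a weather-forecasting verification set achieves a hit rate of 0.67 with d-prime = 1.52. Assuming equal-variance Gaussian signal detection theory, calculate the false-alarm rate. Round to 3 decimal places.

z(hit rate) = z(0.67) = 0.4399
z(FA) = z(H) − d' = 0.4399 − 1.52 = -1.0801
false-alarm rate = Φ(-1.0801) = 0.1400

false-alarm rate = 0.140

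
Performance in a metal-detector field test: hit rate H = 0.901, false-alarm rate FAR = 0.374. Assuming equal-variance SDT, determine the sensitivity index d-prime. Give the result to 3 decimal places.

Φ⁻¹(H) = Φ⁻¹(0.901) = 1.2873
Φ⁻¹(FA) = Φ⁻¹(0.374) = -0.3213
d' = z(H) − z(FA) = 1.2873 − (-0.3213) = 1.6086

d-prime = 1.609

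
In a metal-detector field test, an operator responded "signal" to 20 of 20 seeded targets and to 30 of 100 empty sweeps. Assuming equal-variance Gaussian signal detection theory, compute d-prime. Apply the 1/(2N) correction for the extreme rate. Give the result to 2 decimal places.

d-prime = 2.48

The hit rate is 20/20 = 1, so apply the 1/(2N) correction: H → 1 − 1/(2·20) = 0.97500.
z(H) = z(0.97500) = 1.960
z(FA) = z(0.30000) = -0.524
d' = 1.960 − (-0.524) = 2.484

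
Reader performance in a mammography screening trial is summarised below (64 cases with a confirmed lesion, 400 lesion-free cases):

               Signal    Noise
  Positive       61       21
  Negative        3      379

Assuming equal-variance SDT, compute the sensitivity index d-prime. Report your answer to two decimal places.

d-prime = 3.30

H = 61/64 = 0.9531
FA = 21/400 = 0.0525
Φ⁻¹(H) = 1.6757
Φ⁻¹(FA) = -1.6211
d' = z(H) − z(FA) = 1.6757 − (-1.6211) = 3.2968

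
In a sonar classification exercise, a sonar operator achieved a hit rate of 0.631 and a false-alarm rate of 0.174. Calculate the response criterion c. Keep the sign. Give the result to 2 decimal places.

z(H) = z(0.631) = 0.3345
z(FA) = z(0.174) = -0.9385
c = −½·[z(H) + z(FA)] = −0.5 × (0.3345 + (-0.9385)) = 0.3020

c = 0.30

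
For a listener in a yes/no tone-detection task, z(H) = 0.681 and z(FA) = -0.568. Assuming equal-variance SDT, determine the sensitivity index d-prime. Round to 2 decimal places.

d-prime = 1.25

d' = z(H) − z(FA) = 0.681 − (-0.568) = 1.249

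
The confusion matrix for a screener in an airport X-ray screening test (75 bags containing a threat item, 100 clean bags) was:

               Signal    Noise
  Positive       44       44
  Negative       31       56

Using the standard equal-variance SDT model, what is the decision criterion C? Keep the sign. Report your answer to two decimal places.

C = -0.03

H = 44/75 = 0.5867
FA = 44/100 = 0.4400
z(H) = z(0.5867) = 0.219
z(FA) = z(0.4400) = -0.151
c = −½·[z(H) + z(FA)] = −0.5 × (0.219 + (-0.151)) = -0.034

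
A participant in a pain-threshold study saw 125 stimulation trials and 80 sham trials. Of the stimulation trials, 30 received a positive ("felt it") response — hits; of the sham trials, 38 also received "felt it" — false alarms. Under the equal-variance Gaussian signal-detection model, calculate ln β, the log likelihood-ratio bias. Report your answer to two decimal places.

ln β = -0.25

H = 30/125 = 0.2400
FA = 38/80 = 0.4750
z(H) = z(0.2400) = -0.706
z(FA) = z(0.4750) = -0.063
ln β = −½·[z(H)² − z(FA)²] = −0.5 × (0.498 − 0.004) = -0.247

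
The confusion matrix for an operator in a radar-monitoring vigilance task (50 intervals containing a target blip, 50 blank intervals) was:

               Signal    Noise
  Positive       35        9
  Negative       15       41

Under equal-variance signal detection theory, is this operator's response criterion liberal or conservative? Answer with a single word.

z(H) = 0.524, z(FA) = -0.915
c = −½·(z(H) + z(FA)) = 0.1955
c > 0 → conservative criterion (biased toward responding “no”).

conservative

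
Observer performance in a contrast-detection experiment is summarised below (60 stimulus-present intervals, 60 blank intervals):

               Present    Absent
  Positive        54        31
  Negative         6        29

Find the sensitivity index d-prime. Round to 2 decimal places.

H = 54/60 = 0.9000
FA = 31/60 = 0.5167
z(H) = 1.2816
z(FA) = 0.0419
d' = z(H) − z(FA) = 1.2816 − 0.0419 = 1.2397

d-prime = 1.24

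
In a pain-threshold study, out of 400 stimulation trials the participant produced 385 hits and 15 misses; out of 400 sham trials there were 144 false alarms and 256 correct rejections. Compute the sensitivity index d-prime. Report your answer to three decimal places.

H = 385/400 = 0.9625
FA = 144/400 = 0.3600
z(0.9625) = 1.7805, z(0.3600) = -0.3585
d' = z(H) − z(FA) = 1.7805 − (-0.3585) = 2.1390

d-prime = 2.139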